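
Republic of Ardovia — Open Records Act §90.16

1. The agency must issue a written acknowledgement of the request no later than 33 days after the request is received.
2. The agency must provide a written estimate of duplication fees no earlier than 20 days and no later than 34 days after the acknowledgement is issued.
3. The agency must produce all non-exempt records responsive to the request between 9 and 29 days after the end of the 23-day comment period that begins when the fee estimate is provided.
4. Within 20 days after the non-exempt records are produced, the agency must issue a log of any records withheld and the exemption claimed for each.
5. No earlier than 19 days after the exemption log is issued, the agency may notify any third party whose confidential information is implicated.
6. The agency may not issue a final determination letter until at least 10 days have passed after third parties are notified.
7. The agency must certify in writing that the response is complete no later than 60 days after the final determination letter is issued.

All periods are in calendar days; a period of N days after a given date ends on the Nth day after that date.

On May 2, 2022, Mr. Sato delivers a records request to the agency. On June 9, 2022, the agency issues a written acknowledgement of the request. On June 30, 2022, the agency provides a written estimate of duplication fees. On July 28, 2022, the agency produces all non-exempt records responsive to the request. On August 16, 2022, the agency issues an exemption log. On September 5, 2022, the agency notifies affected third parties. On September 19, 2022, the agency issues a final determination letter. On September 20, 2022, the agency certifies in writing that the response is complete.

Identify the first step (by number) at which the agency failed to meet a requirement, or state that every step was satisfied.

Step 1

Step 1 — counting 33 days from May 2, 2022 (when the request is received) gives a deadline of June 4, 2022; June 9, 2022 misses that deadline by 5 days.
That is the first point of non-compliance.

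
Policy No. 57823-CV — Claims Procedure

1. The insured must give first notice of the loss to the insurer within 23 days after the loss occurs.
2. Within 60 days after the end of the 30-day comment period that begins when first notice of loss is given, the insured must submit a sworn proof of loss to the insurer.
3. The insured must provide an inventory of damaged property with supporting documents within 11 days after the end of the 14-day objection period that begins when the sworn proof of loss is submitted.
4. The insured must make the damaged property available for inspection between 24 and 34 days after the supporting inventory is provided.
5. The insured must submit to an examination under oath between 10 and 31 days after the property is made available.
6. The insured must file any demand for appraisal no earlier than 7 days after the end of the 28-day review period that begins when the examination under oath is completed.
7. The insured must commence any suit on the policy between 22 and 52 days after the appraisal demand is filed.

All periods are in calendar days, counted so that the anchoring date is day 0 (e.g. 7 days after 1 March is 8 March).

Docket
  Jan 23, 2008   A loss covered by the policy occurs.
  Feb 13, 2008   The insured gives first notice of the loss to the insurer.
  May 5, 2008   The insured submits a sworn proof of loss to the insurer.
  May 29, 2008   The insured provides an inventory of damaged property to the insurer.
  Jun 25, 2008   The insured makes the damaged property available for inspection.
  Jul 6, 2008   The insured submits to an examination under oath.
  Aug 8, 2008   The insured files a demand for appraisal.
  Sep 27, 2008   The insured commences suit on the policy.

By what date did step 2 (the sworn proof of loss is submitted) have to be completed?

May 13, 2008

First notice of loss is given on Feb 13, 2008; the 30-day comment period therefore ends Mar 14, 2008, and step 2 runs from that date. 60 days after Mar 14, 2008 is May 13, 2008.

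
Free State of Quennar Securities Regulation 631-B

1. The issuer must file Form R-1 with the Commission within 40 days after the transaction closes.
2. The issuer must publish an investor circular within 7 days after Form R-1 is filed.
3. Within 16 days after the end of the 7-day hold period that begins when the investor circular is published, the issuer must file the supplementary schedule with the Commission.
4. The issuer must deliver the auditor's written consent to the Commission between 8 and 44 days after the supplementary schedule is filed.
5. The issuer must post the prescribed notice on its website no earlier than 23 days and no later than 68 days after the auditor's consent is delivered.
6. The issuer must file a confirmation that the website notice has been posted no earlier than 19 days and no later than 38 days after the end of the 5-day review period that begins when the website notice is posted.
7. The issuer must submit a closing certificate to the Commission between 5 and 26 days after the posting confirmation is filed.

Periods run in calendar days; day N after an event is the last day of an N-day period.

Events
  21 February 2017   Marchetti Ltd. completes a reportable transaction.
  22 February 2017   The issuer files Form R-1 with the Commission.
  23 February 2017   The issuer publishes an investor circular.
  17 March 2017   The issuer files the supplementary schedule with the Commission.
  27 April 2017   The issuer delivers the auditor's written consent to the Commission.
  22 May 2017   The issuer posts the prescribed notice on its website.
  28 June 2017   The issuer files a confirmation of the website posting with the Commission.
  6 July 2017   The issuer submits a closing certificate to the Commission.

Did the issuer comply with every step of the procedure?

Step 1 — counting 40 days from 21 February 2017 (when the transaction closes) gives a deadline of 2 April 2017; 22 February 2017 is within that limit.
Step 2 — counting 7 days from 22 February 2017 (when Form R-1 is filed) gives a deadline of 1 March 2017; 23 February 2017 is within that limit.
Step 3 — counting 16 days from 2 March 2017 (end of the 7-day hold period, which began when the investor circular is published on 23 February 2017) gives a deadline of 18 March 2017; completed 17 March 2017, before the deadline.
Step 4 — 8 and 44 days from 17 March 2017 (when the supplementary schedule is filed) are 25 March 2017 and 30 April 2017 respectively; done 27 April 2017, which is between those dates.
Step 5 — 23 and 68 days from 27 April 2017 (when the auditor's consent is delivered) are 20 May 2017 and 4 July 2017 respectively; done 22 May 2017 — within the window.
Step 6 — 19 and 38 days from 27 May 2017 (end of the 5-day review period, which began when the website notice is posted on 22 May 2017) are 15 June 2017 and 4 July 2017 respectively; 28 June 2017 falls inside that range.
Step 7 — 5 and 26 days from 28 June 2017 (when the posting confirmation is filed) are 3 July 2017 and 24 July 2017 respectively; done 6 July 2017 — within the window.

Yes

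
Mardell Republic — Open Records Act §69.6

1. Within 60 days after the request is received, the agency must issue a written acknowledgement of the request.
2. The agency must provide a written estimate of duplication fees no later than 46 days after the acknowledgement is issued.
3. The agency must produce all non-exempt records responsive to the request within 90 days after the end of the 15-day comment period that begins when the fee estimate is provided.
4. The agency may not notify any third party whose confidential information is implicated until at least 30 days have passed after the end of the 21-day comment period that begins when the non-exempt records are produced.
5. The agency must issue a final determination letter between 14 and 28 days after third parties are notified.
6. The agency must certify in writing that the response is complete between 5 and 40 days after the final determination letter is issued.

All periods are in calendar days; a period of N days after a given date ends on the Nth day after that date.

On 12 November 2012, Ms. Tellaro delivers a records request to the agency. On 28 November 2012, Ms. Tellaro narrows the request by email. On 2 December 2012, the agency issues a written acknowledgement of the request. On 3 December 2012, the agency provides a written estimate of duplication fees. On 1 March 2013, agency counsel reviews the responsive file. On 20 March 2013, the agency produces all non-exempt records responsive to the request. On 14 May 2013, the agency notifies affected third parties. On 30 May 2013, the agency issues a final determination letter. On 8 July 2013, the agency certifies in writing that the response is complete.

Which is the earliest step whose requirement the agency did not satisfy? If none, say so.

(1) due by 12 November 2012 + 60 days = 11 January 2013; 2 December 2012 is within that limit.
(2) due by 2 December 2012 + 46 days = 17 January 2013; completed 3 December 2012, before the deadline.
(3) due by 18 December 2012 + 90 days = 18 March 2013; 20 March 2013 misses that deadline by 2 days.

Step 3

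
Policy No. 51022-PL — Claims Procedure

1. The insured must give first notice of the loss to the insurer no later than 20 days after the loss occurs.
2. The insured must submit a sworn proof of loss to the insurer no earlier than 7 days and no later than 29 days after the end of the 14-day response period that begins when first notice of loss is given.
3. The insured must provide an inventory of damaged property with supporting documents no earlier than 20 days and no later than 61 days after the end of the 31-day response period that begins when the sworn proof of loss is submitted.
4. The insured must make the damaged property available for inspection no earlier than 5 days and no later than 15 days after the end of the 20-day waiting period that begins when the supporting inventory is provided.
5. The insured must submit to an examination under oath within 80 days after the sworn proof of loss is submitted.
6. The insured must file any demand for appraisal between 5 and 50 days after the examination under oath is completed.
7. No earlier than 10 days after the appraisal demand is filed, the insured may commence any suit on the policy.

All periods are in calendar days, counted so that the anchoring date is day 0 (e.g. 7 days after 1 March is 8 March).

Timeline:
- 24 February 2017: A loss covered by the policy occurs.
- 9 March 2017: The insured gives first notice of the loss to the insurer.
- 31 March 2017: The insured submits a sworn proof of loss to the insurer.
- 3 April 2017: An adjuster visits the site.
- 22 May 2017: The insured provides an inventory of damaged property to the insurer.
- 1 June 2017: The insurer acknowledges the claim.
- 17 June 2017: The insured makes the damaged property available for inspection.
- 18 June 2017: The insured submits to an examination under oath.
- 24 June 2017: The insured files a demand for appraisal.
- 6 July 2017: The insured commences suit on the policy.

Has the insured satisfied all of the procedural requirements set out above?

Yes

Step 1 — counting 20 days from 24 February 2017 (when the loss occurs) gives a deadline of 16 March 2017; 9 March 2017 is within that limit.
Step 2 — 7 and 29 days from 23 March 2017 (end of the 14-day response period, which began when first notice of loss is given on 9 March 2017) are 30 March 2017 and 21 April 2017 respectively; done 31 March 2017 — within the window.
Step 3 — 20 and 61 days from 1 May 2017 (end of the 31-day response period, which began when the sworn proof of loss is submitted on 31 March 2017) are 21 May 2017 and 1 July 2017 respectively; 22 May 2017 falls inside that range.
Step 4 — 5 and 15 days from 11 June 2017 (end of the 20-day waiting period, which began when the supporting inventory is provided on 22 May 2017) are 16 June 2017 and 26 June 2017 respectively; done 17 June 2017, which is between those dates.
Step 5 — counting 80 days from 31 March 2017 (when the sworn proof of loss is submitted) gives a deadline of 19 June 2017; 18 June 2017 is within that limit.
Step 6 — 5 and 50 days from 18 June 2017 (when the examination under oath is completed) are 23 June 2017 and 7 August 2017 respectively; 24 June 2017 falls inside that range.
Step 7 — must wait 10 days from 24 June 2017 (when the appraisal demand is filed), so not before 4 July 2017; done 6 July 2017, after the minimum wait.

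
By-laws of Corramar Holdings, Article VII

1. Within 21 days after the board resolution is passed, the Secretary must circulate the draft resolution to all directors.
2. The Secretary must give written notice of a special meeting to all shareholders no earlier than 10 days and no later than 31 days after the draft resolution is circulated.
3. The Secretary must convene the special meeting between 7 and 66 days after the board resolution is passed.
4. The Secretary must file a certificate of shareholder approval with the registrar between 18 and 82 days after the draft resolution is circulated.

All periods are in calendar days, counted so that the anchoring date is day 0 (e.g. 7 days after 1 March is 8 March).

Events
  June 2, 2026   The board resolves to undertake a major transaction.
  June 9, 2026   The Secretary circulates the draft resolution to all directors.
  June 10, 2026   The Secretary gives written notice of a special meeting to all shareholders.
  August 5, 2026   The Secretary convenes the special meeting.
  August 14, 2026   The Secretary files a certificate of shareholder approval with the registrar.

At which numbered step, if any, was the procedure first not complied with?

Step 2

Step 1: 21 days after June 2, 2026 (when the board resolution is passed) is June 23, 2026; completed June 9, 2026, before the deadline.
Step 2: the window is 10–31 days after June 9, 2026 (when the draft resolution is circulated), so June 19, 2026 through July 10, 2026; done June 10, 2026 — 9 days before the window opened.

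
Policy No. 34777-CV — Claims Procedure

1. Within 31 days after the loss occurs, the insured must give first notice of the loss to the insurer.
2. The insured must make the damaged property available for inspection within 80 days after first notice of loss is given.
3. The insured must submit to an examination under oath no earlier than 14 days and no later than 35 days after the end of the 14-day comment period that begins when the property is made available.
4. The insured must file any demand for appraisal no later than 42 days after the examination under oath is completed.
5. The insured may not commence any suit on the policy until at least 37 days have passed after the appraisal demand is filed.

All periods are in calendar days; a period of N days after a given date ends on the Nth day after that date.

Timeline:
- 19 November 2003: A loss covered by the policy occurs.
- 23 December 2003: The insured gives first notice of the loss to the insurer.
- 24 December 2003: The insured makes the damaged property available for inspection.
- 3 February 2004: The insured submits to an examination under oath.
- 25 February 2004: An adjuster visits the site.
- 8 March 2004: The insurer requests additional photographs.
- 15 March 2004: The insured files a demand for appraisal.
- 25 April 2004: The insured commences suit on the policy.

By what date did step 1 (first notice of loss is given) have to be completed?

20 December 2003

Step 1 runs from 19 November 2003, when the loss occurs. 31 days after 19 November 2003 is 20 December 2003.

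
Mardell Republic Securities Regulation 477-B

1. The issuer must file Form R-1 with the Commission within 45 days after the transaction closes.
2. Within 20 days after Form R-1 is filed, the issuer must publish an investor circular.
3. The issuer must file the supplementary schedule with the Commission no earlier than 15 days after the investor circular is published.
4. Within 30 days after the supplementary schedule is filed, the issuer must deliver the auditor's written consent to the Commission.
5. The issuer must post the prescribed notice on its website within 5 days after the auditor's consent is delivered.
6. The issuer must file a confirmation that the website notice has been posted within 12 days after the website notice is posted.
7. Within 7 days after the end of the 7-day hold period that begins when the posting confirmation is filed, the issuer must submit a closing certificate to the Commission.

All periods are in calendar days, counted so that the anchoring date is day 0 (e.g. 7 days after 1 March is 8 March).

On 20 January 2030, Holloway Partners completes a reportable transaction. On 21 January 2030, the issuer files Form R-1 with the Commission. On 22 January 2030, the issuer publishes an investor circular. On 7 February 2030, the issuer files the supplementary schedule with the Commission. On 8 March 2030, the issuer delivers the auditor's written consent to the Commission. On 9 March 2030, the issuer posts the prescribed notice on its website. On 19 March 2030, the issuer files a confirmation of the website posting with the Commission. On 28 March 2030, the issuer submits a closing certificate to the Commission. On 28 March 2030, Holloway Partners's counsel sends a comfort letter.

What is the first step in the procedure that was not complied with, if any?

None — every step was satisfied

Step 1: 45 days after 20 January 2030 (when the transaction closes) is 6 March 2030; 21 January 2030 is within that limit.
Step 2: 20 days after 21 January 2030 (when Form R-1 is filed) is 10 February 2030; 22 January 2030 is within that limit.
Step 3: the earliest permitted date is 15 days after 22 January 2030 (when the investor circular is published), i.e. 6 February 2030; done 7 February 2030, after the minimum wait.
Step 4: 30 days after 7 February 2030 (when the supplementary schedule is filed) is 9 March 2030; 8 March 2030 is within that limit.
Step 5: 5 days after 8 March 2030 (when the auditor's consent is delivered) is 13 March 2030; completed 9 March 2030, before the deadline.
Step 6: 12 days after 9 March 2030 (when the website notice is posted) is 21 March 2030; 19 March 2030 is within that limit.
Step 7: 7 days after 26 March 2030 (end of the 7-day hold period, which began when the posting confirmation is filed on 19 March 2030) is 2 April 2030; done 28 March 2030 — timely.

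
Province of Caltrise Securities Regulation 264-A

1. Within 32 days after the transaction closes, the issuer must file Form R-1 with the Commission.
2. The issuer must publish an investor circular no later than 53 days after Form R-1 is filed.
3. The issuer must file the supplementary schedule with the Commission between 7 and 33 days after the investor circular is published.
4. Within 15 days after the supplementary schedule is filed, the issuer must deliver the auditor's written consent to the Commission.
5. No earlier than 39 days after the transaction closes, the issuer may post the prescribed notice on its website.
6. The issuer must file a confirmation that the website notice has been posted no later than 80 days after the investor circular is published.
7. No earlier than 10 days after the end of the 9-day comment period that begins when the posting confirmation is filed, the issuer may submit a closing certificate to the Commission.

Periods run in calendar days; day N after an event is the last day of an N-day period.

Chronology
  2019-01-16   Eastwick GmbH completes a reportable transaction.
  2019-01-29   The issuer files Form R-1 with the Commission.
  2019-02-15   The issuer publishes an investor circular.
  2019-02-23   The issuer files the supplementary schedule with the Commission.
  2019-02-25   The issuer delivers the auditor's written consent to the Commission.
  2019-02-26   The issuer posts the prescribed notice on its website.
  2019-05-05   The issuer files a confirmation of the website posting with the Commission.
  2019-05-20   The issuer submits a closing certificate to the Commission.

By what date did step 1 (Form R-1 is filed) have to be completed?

Step 1 runs from 2019-01-16, when the transaction closes. 32 days after 2019-01-16 is 2019-02-17.

2019-02-17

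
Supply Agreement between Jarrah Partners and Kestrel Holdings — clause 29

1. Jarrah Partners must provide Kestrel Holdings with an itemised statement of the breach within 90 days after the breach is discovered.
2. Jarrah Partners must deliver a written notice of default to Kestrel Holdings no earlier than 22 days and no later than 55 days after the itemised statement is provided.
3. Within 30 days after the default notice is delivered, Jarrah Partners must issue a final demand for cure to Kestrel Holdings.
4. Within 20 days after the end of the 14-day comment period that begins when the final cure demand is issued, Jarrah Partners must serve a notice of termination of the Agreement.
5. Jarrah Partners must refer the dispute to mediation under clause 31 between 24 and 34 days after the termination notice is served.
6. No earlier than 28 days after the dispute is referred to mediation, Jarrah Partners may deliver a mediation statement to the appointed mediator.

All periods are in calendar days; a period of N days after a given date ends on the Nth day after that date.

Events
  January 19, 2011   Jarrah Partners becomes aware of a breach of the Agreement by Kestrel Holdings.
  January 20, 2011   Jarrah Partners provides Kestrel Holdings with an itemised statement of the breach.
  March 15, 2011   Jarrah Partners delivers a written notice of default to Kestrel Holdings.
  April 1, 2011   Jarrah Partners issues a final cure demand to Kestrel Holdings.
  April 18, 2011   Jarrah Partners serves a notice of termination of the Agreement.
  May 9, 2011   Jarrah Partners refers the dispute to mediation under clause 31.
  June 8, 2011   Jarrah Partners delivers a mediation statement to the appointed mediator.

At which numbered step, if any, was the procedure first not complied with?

Step 5

Step 1: 90 days after January 19, 2011 (when the breach is discovered) is April 19, 2011; January 20, 2011 is within that limit.
Step 2: the window is 22–55 days after January 20, 2011 (when the itemised statement is provided), so February 11, 2011 through March 16, 2011; done March 15, 2011, which is between those dates.
Step 3: 30 days after March 15, 2011 (when the default notice is delivered) is April 14, 2011; April 1, 2011 is within that limit.
Step 4: 20 days after April 15, 2011 (end of the 14-day comment period, which began when the final cure demand is issued on April 1, 2011) is May 5, 2011; completed April 18, 2011, before the deadline.
Step 5: the window is 24–34 days after April 18, 2011 (when the termination notice is served), so May 12, 2011 through May 22, 2011; done May 9, 2011 — 3 days before the window opened.
Later steps need not be reached.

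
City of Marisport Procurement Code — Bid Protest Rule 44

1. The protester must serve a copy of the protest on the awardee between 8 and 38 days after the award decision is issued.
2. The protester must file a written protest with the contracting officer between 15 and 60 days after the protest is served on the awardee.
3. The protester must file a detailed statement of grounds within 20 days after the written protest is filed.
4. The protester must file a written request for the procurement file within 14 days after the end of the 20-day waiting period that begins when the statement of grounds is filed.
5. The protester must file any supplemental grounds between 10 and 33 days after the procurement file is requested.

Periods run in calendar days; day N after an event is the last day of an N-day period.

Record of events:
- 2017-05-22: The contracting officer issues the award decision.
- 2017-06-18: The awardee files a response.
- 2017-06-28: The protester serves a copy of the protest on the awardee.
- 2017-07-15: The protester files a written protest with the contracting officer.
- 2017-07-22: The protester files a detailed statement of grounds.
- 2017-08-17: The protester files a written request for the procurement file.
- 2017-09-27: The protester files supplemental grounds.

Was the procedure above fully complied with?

Step 1: the window is 8–38 days after 2017-05-22 (when the award decision is issued), so 2017-05-30 through 2017-06-29; done 2017-06-28, which is between those dates.
Step 2: the window is 15–60 days after 2017-06-28 (when the protest is served on the awardee), so 2017-07-13 through 2017-08-27; done 2017-07-15 — within the window.
Step 3: 20 days after 2017-07-15 (when the written protest is filed) is 2017-08-04; completed 2017-07-22, before the deadline.
Step 4: 14 days after 2017-08-11 (end of the 20-day waiting period, which began when the statement of grounds is filed on 2017-07-22) is 2017-08-25; 2017-08-17 is within that limit.
Step 5: the window is 10–33 days after 2017-08-17 (when the procurement file is requested), so 2017-08-27 through 2017-09-19; 2017-09-27 is 8 days past the end of the window.

No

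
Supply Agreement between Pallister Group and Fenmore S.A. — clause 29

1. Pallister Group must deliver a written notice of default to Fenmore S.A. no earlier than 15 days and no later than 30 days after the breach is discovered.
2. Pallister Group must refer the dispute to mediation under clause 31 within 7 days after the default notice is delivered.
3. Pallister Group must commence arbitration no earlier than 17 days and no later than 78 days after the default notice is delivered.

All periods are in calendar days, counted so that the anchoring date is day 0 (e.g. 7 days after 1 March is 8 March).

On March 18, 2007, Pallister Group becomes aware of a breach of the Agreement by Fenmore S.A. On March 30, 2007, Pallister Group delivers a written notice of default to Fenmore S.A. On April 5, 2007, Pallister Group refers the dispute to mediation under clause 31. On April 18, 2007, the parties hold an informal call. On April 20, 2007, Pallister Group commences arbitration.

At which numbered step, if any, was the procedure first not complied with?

Step 1

Step 1 — 15 and 30 days from March 18, 2007 (when the breach is discovered) are April 2, 2007 and April 17, 2007 respectively; March 30, 2007 is 3 days too early.
The analysis stops there.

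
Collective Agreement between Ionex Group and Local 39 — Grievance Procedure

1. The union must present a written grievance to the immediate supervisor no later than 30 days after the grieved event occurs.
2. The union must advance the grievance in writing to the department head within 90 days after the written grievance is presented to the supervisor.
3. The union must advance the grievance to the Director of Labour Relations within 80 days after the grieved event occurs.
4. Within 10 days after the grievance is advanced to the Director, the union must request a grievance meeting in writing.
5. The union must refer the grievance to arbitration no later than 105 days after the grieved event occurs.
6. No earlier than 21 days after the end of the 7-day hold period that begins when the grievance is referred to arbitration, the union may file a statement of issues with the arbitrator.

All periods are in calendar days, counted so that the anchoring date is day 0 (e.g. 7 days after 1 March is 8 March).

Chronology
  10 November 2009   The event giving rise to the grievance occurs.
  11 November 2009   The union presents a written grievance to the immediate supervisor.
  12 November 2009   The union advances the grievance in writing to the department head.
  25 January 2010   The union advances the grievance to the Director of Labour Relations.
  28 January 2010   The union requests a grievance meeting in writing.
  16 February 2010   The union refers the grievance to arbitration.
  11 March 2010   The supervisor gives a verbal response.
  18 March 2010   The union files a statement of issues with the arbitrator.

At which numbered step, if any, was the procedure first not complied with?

None — every step was satisfied

Step 1 — counting 30 days from 10 November 2009 (when the grieved event occurs) gives a deadline of 10 December 2009; done 11 November 2009 — timely.
Step 2 — counting 90 days from 11 November 2009 (when the written grievance is presented to the supervisor) gives a deadline of 9 February 2010; completed 12 November 2009, before the deadline.
Step 3 — counting 80 days from 10 November 2009 (when the grieved event occurs) gives a deadline of 29 January 2010; done 25 January 2010 — timely.
Step 4 — counting 10 days from 25 January 2010 (when the grievance is advanced to the Director) gives a deadline of 4 February 2010; done 28 January 2010 — timely.
Step 5 — counting 105 days from 10 November 2009 (when the grieved event occurs) gives a deadline of 23 February 2010; done 16 February 2010 — timely.
Step 6 — must wait 21 days from 23 February 2010 (end of the 7-day hold period, which began when the grievance is referred to arbitration on 16 February 2010), so not before 16 March 2010; done 18 March 2010, after the minimum wait.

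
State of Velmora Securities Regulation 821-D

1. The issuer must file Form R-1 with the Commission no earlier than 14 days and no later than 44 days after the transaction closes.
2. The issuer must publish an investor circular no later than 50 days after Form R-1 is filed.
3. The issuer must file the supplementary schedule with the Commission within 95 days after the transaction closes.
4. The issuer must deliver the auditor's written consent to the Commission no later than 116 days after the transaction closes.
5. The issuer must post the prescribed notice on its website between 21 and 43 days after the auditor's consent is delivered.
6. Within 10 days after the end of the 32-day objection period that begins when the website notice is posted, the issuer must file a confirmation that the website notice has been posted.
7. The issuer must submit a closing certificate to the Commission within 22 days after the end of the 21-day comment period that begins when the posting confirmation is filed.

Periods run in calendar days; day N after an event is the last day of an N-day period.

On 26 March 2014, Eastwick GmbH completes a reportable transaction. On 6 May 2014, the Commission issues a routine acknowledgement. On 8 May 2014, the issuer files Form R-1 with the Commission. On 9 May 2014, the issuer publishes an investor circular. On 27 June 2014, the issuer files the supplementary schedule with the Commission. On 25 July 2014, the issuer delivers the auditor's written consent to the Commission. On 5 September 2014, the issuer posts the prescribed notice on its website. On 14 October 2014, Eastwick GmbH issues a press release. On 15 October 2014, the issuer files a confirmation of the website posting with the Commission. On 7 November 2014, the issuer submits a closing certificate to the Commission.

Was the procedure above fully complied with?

No

(1) the permitted window runs from 26 March 2014 + 14 = 9 April 2014 to 26 March 2014 + 44 = 9 May 2014; 8 May 2014 falls inside that range.
(2) due by 8 May 2014 + 50 days = 27 June 2014; completed 9 May 2014, before the deadline.
(3) due by 26 March 2014 + 95 days = 29 June 2014; completed 27 June 2014, before the deadline.
(4) due by 26 March 2014 + 116 days = 20 July 2014; not done until 25 July 2014, 5 days after the deadline.
Later steps need not be reached.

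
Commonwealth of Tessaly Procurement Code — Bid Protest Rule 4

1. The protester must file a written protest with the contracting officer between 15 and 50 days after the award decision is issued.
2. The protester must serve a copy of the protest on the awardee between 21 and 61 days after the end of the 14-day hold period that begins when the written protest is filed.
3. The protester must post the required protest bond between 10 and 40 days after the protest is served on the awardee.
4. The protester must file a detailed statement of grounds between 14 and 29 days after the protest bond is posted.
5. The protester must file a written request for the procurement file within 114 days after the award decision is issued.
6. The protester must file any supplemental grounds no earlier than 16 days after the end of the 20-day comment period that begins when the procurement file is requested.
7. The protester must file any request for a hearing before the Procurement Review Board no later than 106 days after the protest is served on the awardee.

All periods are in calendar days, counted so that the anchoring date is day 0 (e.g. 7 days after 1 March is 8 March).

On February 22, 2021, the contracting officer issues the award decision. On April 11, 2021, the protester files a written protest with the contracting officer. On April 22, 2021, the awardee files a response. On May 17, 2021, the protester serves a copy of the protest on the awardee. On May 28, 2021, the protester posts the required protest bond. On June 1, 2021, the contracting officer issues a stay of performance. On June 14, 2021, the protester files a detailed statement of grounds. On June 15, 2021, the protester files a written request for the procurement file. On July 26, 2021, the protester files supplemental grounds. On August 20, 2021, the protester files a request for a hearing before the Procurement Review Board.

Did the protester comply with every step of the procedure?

Step 1 — 15 and 50 days from February 22, 2021 (when the award decision is issued) are March 9, 2021 and April 13, 2021 respectively; done April 11, 2021 — within the window.
Step 2 — 21 and 61 days from April 25, 2021 (end of the 14-day hold period, which began when the written protest is filed on April 11, 2021) are May 16, 2021 and June 25, 2021 respectively; done May 17, 2021, which is between those dates.
Step 3 — 10 and 40 days from May 17, 2021 (when the protest is served on the awardee) are May 27, 2021 and June 26, 2021 respectively; May 28, 2021 falls inside that range.
Step 4 — 14 and 29 days from May 28, 2021 (when the protest bond is posted) are June 11, 2021 and June 26, 2021 respectively; done June 14, 2021 — within the window.
Step 5 — counting 114 days from February 22, 2021 (when the award decision is issued) gives a deadline of June 16, 2021; June 15, 2021 is within that limit.
Step 6 — must wait 16 days from July 5, 2021 (end of the 20-day comment period, which began when the procurement file is requested on June 15, 2021), so not before July 21, 2021; done July 26, 2021 — permitted.
Step 7 — counting 106 days from May 17, 2021 (when the protest is served on the awardee) gives a deadline of August 31, 2021; completed August 20, 2021, before the deadline.

Yes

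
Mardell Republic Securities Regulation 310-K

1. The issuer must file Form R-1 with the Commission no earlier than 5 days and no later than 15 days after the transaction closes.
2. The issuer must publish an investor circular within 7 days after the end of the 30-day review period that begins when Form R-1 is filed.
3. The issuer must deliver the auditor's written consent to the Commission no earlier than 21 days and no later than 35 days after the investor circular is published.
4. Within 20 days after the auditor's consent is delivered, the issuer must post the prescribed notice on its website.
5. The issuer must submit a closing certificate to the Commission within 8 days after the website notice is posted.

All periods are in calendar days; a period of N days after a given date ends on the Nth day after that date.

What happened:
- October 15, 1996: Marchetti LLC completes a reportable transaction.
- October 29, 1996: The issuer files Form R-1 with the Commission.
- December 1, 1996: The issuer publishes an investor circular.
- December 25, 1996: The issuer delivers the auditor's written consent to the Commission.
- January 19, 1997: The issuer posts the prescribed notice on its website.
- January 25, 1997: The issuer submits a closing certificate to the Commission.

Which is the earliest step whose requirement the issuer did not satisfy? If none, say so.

Step 4

(1) the permitted window runs from October 15, 1996 + 5 = October 20, 1996 to October 15, 1996 + 15 = October 30, 1996; October 29, 1996 falls inside that range.
(2) due by November 28, 1996 + 7 days = December 5, 1996; done December 1, 1996 — timely.
(3) the permitted window runs from December 1, 1996 + 21 = December 22, 1996 to December 1, 1996 + 35 = January 5, 1997; December 25, 1996 falls inside that range.
(4) due by December 25, 1996 + 20 days = January 14, 1997; January 19, 1997 misses that deadline by 5 days.
The procedure was therefore not followed at step 4.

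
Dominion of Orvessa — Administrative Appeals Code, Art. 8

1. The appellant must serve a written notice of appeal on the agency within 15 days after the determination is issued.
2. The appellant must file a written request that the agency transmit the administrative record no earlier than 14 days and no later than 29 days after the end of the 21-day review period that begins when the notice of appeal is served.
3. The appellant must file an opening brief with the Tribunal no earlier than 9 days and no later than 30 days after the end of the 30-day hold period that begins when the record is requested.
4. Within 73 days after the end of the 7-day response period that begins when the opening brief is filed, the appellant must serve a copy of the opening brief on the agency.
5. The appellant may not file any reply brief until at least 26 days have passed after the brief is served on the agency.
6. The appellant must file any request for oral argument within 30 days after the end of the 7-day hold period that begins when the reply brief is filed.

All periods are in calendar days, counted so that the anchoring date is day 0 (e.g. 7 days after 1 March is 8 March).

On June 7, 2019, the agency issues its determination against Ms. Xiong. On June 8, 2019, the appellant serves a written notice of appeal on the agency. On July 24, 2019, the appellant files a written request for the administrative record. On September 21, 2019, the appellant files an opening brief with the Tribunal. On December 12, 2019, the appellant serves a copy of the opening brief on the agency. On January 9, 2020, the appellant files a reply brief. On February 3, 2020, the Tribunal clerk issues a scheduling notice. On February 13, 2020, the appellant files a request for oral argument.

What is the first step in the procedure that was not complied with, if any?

Step 1: 15 days after June 7, 2019 (when the determination is issued) is June 22, 2019; June 8, 2019 is within that limit.
Step 2: the window is 14–29 days after June 29, 2019 (end of the 21-day review period, which began when the notice of appeal is served on June 8, 2019), so July 13, 2019 through July 28, 2019; done July 24, 2019 — within the window.
Step 3: the window is 9–30 days after August 23, 2019 (end of the 30-day hold period, which began when the record is requested on July 24, 2019), so September 1, 2019 through September 22, 2019; September 21, 2019 falls inside that range.
Step 4: 73 days after September 28, 2019 (end of the 7-day response period, which began when the opening brief is filed on September 21, 2019) is December 10, 2019; December 12, 2019 misses that deadline by 2 days.
The procedure was therefore not followed at step 4.

Step 4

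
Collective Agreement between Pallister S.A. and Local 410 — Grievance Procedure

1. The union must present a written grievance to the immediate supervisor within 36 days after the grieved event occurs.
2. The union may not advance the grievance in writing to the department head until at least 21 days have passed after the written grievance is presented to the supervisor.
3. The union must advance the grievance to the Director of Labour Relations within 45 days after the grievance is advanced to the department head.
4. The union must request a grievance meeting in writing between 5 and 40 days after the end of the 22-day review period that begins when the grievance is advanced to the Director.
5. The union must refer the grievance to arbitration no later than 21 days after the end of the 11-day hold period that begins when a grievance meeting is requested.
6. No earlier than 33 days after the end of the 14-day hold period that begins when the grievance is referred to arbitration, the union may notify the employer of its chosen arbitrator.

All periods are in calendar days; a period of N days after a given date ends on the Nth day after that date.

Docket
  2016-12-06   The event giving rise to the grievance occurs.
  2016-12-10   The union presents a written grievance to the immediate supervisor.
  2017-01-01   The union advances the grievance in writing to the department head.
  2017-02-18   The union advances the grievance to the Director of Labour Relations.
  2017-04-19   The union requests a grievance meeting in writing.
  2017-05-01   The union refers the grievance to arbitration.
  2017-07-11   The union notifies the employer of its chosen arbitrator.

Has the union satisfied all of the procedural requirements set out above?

(1) due by 2016-12-06 + 36 days = 2017-01-11; 2016-12-10 is within that limit.
(2) permitted from 2016-12-10 + 21 days = 2016-12-31 onward; done 2017-01-01 — permitted.
(3) due by 2017-01-01 + 45 days = 2017-02-15; 2017-02-18 misses that deadline by 3 days.

No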